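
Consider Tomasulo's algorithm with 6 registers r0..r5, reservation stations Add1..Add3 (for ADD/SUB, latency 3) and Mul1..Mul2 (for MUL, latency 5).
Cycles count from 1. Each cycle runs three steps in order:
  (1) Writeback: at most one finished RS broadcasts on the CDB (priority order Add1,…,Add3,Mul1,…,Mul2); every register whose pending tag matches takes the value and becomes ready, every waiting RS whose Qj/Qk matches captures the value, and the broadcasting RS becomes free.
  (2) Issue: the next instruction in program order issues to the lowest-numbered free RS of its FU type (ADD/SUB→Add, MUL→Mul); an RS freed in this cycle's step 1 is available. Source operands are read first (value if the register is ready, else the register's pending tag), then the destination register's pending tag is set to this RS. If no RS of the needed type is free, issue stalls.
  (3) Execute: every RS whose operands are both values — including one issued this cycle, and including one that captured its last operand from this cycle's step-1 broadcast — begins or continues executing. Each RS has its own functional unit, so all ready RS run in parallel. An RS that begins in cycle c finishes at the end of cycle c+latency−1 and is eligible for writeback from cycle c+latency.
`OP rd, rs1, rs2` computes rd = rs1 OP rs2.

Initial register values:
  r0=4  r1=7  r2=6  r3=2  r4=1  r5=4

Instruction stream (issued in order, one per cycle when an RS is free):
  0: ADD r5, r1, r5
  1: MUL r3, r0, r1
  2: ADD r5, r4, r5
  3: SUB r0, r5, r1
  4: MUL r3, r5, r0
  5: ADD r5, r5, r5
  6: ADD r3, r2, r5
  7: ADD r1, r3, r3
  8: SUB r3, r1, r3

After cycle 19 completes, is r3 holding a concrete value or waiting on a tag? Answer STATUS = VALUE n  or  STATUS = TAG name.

c1: issue ADD r5<-Add1 | r0:4,r1:7,r2:6,r3:2,r4:1,r5:Add1
c2: issue MUL r3<-Mul1 | r0:4,r1:7,r2:6,r3:Mul1,r4:1,r5:Add1
c3: issue ADD r5<-Add2 | r0:4,r1:7,r2:6,r3:Mul1,r4:1,r5:Add2
c4: CDB Add1=11; issue SUB r0<-Add1 | r0:Add1,r1:7,r2:6,r3:Mul1,r4:1,r5:Add2
c5: issue MUL r3<-Mul2 | r0:Add1,r1:7,r2:6,r3:Mul2,r4:1,r5:Add2
c6: issue ADD r5<-Add3 | r0:Add1,r1:7,r2:6,r3:Mul2,r4:1,r5:Add3
c7: CDB Add2=12; issue ADD r3<-Add2 | r0:Add1,r1:7,r2:6,r3:Add2,r4:1,r5:Add3
c8: CDB Mul1=28; stall | r0:Add1,r1:7,r2:6,r3:Add2,r4:1,r5:Add3
c9: stall | r0:Add1,r1:7,r2:6,r3:Add2,r4:1,r5:Add3
c10: CDB Add1=5; issue ADD r1<-Add1 | r0:5,r1:Add1,r2:6,r3:Add2,r4:1,r5:Add3
c11: CDB Add3=24; issue SUB r3<-Add3 | r0:5,r1:Add1,r2:6,r3:Add3,r4:1,r5:24
c12: - | r0:5,r1:Add1,r2:6,r3:Add3,r4:1,r5:24
c13: - | r0:5,r1:Add1,r2:6,r3:Add3,r4:1,r5:24
c14: CDB Add2=30 | r0:5,r1:Add1,r2:6,r3:Add3,r4:1,r5:24
c15: CDB Mul2=60 | r0:5,r1:Add1,r2:6,r3:Add3,r4:1,r5:24
c16: - | r0:5,r1:Add1,r2:6,r3:Add3,r4:1,r5:24
c17: CDB Add1=60 | r0:5,r1:60,r2:6,r3:Add3,r4:1,r5:24
c18: - | r0:5,r1:60,r2:6,r3:Add3,r4:1,r5:24
c19: - | r0:5,r1:60,r2:6,r3:Add3,r4:1,r5:24

STATUS = TAG Add3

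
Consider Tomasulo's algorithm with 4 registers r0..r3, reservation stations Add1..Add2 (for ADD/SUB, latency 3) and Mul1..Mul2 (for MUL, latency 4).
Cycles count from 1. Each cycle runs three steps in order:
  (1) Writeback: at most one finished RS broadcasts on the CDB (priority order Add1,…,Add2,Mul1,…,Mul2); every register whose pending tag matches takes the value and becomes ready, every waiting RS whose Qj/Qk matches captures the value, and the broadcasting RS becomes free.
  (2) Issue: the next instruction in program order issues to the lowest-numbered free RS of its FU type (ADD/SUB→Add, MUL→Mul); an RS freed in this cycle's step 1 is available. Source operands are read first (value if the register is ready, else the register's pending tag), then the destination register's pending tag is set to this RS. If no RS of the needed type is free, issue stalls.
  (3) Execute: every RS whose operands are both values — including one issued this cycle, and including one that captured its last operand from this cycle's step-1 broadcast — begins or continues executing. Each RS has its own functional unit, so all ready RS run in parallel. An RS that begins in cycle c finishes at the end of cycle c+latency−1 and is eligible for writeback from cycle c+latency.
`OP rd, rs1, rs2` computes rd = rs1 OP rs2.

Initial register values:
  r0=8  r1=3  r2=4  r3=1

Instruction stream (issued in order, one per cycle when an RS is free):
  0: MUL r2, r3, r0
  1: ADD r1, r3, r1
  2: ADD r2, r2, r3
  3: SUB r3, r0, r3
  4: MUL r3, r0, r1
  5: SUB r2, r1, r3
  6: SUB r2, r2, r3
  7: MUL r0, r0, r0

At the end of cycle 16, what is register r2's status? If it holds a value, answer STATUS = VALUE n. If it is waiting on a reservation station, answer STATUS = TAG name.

STATUS = VALUE -60

c1: issue MUL r2<-Mul1 | r0:8,r1:3,r2:Mul1,r3:1
c2: issue ADD r1<-Add1 | r0:8,r1:Add1,r2:Mul1,r3:1
c3: issue ADD r2<-Add2 | r0:8,r1:Add1,r2:Add2,r3:1
c4: stall | r0:8,r1:Add1,r2:Add2,r3:1
c5: CDB Add1=4; issue SUB r3<-Add1 | r0:8,r1:4,r2:Add2,r3:Add1
c6: CDB Mul1=8; issue MUL r3<-Mul1 | r0:8,r1:4,r2:Add2,r3:Mul1
c7: stall | r0:8,r1:4,r2:Add2,r3:Mul1
c8: CDB Add1=7; issue SUB r2<-Add1 | r0:8,r1:4,r2:Add1,r3:Mul1
c9: CDB Add2=9; issue SUB r2<-Add2 | r0:8,r1:4,r2:Add2,r3:Mul1
c10: CDB Mul1=32; issue MUL r0<-Mul1 | r0:Mul1,r1:4,r2:Add2,r3:32
c11: - | r0:Mul1,r1:4,r2:Add2,r3:32
c12: - | r0:Mul1,r1:4,r2:Add2,r3:32
c13: CDB Add1=-28 | r0:Mul1,r1:4,r2:Add2,r3:32
c14: CDB Mul1=64 | r0:64,r1:4,r2:Add2,r3:32
c15: - | r0:64,r1:4,r2:Add2,r3:32
c16: CDB Add2=-60 | r0:64,r1:4,r2:-60,r3:32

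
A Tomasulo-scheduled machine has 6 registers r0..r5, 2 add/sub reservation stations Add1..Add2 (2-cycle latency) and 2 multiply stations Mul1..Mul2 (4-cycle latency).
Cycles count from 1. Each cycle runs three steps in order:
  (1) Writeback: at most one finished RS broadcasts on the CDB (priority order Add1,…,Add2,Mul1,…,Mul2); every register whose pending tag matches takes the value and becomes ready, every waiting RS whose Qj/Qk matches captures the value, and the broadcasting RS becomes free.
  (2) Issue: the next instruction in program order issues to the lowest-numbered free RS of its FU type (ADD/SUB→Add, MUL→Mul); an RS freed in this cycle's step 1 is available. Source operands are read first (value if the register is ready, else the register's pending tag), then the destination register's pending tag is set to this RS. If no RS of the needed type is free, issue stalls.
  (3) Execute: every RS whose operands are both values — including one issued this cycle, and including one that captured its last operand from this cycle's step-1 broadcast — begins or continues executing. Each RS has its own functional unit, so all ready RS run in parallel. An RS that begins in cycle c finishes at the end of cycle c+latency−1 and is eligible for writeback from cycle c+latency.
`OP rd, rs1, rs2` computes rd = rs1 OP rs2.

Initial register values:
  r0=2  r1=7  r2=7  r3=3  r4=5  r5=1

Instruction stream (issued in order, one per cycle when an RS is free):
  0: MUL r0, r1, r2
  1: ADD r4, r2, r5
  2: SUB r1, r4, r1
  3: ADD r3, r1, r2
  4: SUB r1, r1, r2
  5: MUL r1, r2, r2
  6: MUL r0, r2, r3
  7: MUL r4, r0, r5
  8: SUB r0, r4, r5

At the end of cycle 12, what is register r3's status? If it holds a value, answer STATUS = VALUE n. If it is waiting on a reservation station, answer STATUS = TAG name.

STATUS = VALUE 8

  c1: issue MUL r0<-Mul1  regs: r0:Mul1,r1:7,r2:7,r3:3,r4:5,r5:1
  c2: issue ADD r4<-Add1  regs: r0:Mul1,r1:7,r2:7,r3:3,r4:Add1,r5:1
  c3: issue SUB r1<-Add2  regs: r0:Mul1,r1:Add2,r2:7,r3:3,r4:Add1,r5:1
  c4: CDB Add1=8; issue ADD r3<-Add1  regs: r0:Mul1,r1:Add2,r2:7,r3:Add1,r4:8,r5:1
  c5: CDB Mul1=49; stall  regs: r0:49,r1:Add2,r2:7,r3:Add1,r4:8,r5:1
  c6: CDB Add2=1; issue SUB r1<-Add2  regs: r0:49,r1:Add2,r2:7,r3:Add1,r4:8,r5:1
  c7: issue MUL r1<-Mul1  regs: r0:49,r1:Mul1,r2:7,r3:Add1,r4:8,r5:1
  c8: CDB Add1=8; issue MUL r0<-Mul2  regs: r0:Mul2,r1:Mul1,r2:7,r3:8,r4:8,r5:1
  c9: CDB Add2=-6; stall  regs: r0:Mul2,r1:Mul1,r2:7,r3:8,r4:8,r5:1
  c10: stall  regs: r0:Mul2,r1:Mul1,r2:7,r3:8,r4:8,r5:1
  c11: CDB Mul1=49; issue MUL r4<-Mul1  regs: r0:Mul2,r1:49,r2:7,r3:8,r4:Mul1,r5:1
  c12: CDB Mul2=56; issue SUB r0<-Add1  regs: r0:Add1,r1:49,r2:7,r3:8,r4:Mul1,r5:1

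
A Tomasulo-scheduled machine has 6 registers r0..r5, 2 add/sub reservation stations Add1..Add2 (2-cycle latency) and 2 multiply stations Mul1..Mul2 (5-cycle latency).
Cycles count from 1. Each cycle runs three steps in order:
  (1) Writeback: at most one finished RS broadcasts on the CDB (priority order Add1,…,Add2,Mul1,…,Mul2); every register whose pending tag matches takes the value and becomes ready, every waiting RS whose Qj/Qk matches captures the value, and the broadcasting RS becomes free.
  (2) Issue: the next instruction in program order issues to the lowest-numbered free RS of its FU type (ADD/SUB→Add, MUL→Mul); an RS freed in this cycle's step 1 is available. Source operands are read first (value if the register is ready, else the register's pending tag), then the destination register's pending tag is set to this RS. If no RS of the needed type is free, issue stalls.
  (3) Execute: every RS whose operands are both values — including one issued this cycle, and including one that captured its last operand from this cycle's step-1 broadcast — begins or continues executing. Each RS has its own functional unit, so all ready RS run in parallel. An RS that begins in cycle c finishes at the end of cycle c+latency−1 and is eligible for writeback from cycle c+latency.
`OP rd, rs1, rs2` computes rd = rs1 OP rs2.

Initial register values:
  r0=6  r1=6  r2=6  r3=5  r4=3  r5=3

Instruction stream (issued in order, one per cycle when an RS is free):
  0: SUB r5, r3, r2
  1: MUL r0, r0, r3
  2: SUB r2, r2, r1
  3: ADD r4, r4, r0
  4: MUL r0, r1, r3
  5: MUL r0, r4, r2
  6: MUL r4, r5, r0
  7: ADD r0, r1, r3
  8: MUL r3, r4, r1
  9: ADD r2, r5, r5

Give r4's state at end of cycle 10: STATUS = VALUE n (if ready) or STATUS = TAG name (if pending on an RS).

  c1: issue SUB r5<-Add1  regs: r0:6,r1:6,r2:6,r3:5,r4:3,r5:Add1
  c2: issue MUL r0<-Mul1  regs: r0:Mul1,r1:6,r2:6,r3:5,r4:3,r5:Add1
  c3: CDB Add1=-1; issue SUB r2<-Add1  regs: r0:Mul1,r1:6,r2:Add1,r3:5,r4:3,r5:-1
  c4: issue ADD r4<-Add2  regs: r0:Mul1,r1:6,r2:Add1,r3:5,r4:Add2,r5:-1
  c5: CDB Add1=0; issue MUL r0<-Mul2  regs: r0:Mul2,r1:6,r2:0,r3:5,r4:Add2,r5:-1
  c6: stall  regs: r0:Mul2,r1:6,r2:0,r3:5,r4:Add2,r5:-1
  c7: CDB Mul1=30; issue MUL r0<-Mul1  regs: r0:Mul1,r1:6,r2:0,r3:5,r4:Add2,r5:-1
  c8: stall  regs: r0:Mul1,r1:6,r2:0,r3:5,r4:Add2,r5:-1
  c9: CDB Add2=33; stall  regs: r0:Mul1,r1:6,r2:0,r3:5,r4:33,r5:-1
  c10: CDB Mul2=30; issue MUL r4<-Mul2  regs: r0:Mul1,r1:6,r2:0,r3:5,r4:Mul2,r5:-1

STATUS = TAG Mul2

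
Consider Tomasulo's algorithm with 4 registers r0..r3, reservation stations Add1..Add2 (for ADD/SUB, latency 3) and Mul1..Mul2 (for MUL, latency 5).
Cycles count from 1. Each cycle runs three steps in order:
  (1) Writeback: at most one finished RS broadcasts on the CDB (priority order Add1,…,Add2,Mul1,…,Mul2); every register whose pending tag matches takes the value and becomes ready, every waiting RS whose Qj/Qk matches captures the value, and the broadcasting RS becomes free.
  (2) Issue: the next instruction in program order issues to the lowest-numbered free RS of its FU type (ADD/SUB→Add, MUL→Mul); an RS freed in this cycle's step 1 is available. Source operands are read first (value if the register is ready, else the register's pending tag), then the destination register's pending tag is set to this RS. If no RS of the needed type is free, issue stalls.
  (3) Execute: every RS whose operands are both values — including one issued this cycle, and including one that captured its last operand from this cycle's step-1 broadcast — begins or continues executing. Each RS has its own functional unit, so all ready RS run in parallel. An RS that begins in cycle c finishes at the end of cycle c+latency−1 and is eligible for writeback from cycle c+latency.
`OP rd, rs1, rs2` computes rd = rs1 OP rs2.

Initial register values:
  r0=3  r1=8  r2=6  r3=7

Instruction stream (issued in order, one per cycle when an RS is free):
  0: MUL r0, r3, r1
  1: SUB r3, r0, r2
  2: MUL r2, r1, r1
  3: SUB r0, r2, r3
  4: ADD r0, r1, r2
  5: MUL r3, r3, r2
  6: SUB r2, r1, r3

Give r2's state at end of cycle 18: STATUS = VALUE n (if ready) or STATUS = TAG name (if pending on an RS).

c1: issue MUL r0<-Mul1 | r0:Mul1,r1:8,r2:6,r3:7
c2: issue SUB r3<-Add1 | r0:Mul1,r1:8,r2:6,r3:Add1
c3: issue MUL r2<-Mul2 | r0:Mul1,r1:8,r2:Mul2,r3:Add1
c4: issue SUB r0<-Add2 | r0:Add2,r1:8,r2:Mul2,r3:Add1
c5: stall | r0:Add2,r1:8,r2:Mul2,r3:Add1
c6: CDB Mul1=56; stall | r0:Add2,r1:8,r2:Mul2,r3:Add1
c7: stall | r0:Add2,r1:8,r2:Mul2,r3:Add1
c8: CDB Mul2=64; stall | r0:Add2,r1:8,r2:64,r3:Add1
c9: CDB Add1=50; issue ADD r0<-Add1 | r0:Add1,r1:8,r2:64,r3:50
c10: issue MUL r3<-Mul1 | r0:Add1,r1:8,r2:64,r3:Mul1
c11: stall | r0:Add1,r1:8,r2:64,r3:Mul1
c12: CDB Add1=72; issue SUB r2<-Add1 | r0:72,r1:8,r2:Add1,r3:Mul1
c13: CDB Add2=14 | r0:72,r1:8,r2:Add1,r3:Mul1
c14: - | r0:72,r1:8,r2:Add1,r3:Mul1
c15: CDB Mul1=3200 | r0:72,r1:8,r2:Add1,r3:3200
c16: - | r0:72,r1:8,r2:Add1,r3:3200
c17: - | r0:72,r1:8,r2:Add1,r3:3200
c18: CDB Add1=-3192 | r0:72,r1:8,r2:-3192,r3:3200

STATUS = VALUE -3192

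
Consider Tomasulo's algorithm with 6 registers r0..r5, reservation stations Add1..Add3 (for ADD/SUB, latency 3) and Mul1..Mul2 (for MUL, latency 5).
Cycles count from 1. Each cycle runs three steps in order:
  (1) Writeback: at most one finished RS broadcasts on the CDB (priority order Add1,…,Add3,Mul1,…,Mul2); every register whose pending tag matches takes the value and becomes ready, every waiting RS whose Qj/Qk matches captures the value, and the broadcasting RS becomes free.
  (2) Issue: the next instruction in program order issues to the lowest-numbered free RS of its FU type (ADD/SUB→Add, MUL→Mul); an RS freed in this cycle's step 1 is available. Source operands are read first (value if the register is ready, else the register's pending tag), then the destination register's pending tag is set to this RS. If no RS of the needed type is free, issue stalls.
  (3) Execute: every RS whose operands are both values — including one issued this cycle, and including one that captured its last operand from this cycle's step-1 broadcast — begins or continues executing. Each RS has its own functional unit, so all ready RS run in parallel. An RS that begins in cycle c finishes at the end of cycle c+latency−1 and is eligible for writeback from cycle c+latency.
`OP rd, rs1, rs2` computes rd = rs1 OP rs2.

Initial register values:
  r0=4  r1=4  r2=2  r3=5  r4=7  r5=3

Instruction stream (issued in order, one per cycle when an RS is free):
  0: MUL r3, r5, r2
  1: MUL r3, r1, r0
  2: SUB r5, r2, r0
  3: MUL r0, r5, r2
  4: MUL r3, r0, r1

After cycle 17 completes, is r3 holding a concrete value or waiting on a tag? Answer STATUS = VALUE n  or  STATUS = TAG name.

STATUS = VALUE -16

cycle 1: issue MUL r3<-Mul1 // r0:4,r1:4,r2:2,r3:Mul1,r4:7,r5:3
cycle 2: issue MUL r3<-Mul2 // r0:4,r1:4,r2:2,r3:Mul2,r4:7,r5:3
cycle 3: issue SUB r5<-Add1 // r0:4,r1:4,r2:2,r3:Mul2,r4:7,r5:Add1
cycle 4: stall // r0:4,r1:4,r2:2,r3:Mul2,r4:7,r5:Add1
cycle 5: stall // r0:4,r1:4,r2:2,r3:Mul2,r4:7,r5:Add1
cycle 6: CDB Add1=-2; stall // r0:4,r1:4,r2:2,r3:Mul2,r4:7,r5:-2
cycle 7: CDB Mul1=6; issue MUL r0<-Mul1 // r0:Mul1,r1:4,r2:2,r3:Mul2,r4:7,r5:-2
cycle 8: CDB Mul2=16; issue MUL r3<-Mul2 // r0:Mul1,r1:4,r2:2,r3:Mul2,r4:7,r5:-2
cycle 9: - // r0:Mul1,r1:4,r2:2,r3:Mul2,r4:7,r5:-2
cycle 10: - // r0:Mul1,r1:4,r2:2,r3:Mul2,r4:7,r5:-2
cycle 11: - // r0:Mul1,r1:4,r2:2,r3:Mul2,r4:7,r5:-2
cycle 12: CDB Mul1=-4 // r0:-4,r1:4,r2:2,r3:Mul2,r4:7,r5:-2
cycle 13: - // r0:-4,r1:4,r2:2,r3:Mul2,r4:7,r5:-2
cycle 14: - // r0:-4,r1:4,r2:2,r3:Mul2,r4:7,r5:-2
cycle 15: - // r0:-4,r1:4,r2:2,r3:Mul2,r4:7,r5:-2
cycle 16: - // r0:-4,r1:4,r2:2,r3:Mul2,r4:7,r5:-2
cycle 17: CDB Mul2=-16 // r0:-4,r1:4,r2:2,r3:-16,r4:7,r5:-2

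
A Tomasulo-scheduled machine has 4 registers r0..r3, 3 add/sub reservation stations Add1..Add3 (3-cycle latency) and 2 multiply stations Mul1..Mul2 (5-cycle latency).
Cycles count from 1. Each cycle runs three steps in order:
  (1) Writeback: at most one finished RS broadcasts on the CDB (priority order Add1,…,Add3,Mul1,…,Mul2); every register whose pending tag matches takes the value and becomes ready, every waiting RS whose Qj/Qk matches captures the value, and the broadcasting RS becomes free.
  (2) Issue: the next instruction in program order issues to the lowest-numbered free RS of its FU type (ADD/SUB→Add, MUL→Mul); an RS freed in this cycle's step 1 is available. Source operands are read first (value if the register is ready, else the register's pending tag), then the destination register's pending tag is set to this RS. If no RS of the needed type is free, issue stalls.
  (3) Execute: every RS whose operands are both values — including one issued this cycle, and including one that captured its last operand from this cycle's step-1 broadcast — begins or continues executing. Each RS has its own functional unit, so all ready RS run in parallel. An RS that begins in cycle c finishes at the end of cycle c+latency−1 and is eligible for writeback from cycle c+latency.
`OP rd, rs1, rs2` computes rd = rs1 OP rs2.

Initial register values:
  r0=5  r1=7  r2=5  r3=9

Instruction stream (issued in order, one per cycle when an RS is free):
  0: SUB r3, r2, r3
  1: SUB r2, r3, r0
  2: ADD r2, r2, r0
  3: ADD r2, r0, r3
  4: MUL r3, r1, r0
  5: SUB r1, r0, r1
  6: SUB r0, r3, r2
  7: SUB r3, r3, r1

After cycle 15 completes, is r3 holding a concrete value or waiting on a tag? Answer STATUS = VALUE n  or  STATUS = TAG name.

STATUS = VALUE 37

c1: issue SUB r3<-Add1 | r0:5,r1:7,r2:5,r3:Add1
c2: issue SUB r2<-Add2 | r0:5,r1:7,r2:Add2,r3:Add1
c3: issue ADD r2<-Add3 | r0:5,r1:7,r2:Add3,r3:Add1
c4: CDB Add1=-4; issue ADD r2<-Add1 | r0:5,r1:7,r2:Add1,r3:-4
c5: issue MUL r3<-Mul1 | r0:5,r1:7,r2:Add1,r3:Mul1
c6: stall | r0:5,r1:7,r2:Add1,r3:Mul1
c7: CDB Add1=1; issue SUB r1<-Add1 | r0:5,r1:Add1,r2:1,r3:Mul1
c8: CDB Add2=-9; issue SUB r0<-Add2 | r0:Add2,r1:Add1,r2:1,r3:Mul1
c9: stall | r0:Add2,r1:Add1,r2:1,r3:Mul1
c10: CDB Add1=-2; issue SUB r3<-Add1 | r0:Add2,r1:-2,r2:1,r3:Add1
c11: CDB Add3=-4 | r0:Add2,r1:-2,r2:1,r3:Add1
c12: CDB Mul1=35 | r0:Add2,r1:-2,r2:1,r3:Add1
c13: - | r0:Add2,r1:-2,r2:1,r3:Add1
c14: - | r0:Add2,r1:-2,r2:1,r3:Add1
c15: CDB Add1=37 | r0:Add2,r1:-2,r2:1,r3:37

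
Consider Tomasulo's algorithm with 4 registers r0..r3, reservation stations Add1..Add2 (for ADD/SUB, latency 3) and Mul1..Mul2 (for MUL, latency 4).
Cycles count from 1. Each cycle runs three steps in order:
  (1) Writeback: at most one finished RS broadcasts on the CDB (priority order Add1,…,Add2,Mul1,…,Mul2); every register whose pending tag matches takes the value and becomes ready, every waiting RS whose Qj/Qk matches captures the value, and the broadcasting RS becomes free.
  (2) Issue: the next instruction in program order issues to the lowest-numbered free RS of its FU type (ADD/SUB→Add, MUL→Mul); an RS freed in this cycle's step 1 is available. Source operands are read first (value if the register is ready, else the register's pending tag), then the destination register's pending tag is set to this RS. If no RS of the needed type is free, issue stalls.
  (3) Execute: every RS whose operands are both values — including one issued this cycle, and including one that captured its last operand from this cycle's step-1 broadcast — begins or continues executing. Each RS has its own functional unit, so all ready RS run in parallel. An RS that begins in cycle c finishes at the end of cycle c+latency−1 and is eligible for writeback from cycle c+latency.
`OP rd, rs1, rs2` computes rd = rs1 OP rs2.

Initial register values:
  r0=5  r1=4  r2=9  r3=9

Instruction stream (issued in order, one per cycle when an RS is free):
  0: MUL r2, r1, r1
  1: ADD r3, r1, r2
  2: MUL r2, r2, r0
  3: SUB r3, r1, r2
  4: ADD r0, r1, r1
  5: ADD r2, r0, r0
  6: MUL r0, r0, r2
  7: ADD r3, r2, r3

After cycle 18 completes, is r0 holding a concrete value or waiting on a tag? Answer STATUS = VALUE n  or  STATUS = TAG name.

STATUS = VALUE 128

cycle 1: issue MUL r2<-Mul1 // r0:5,r1:4,r2:Mul1,r3:9
cycle 2: issue ADD r3<-Add1 // r0:5,r1:4,r2:Mul1,r3:Add1
cycle 3: issue MUL r2<-Mul2 // r0:5,r1:4,r2:Mul2,r3:Add1
cycle 4: issue SUB r3<-Add2 // r0:5,r1:4,r2:Mul2,r3:Add2
cycle 5: CDB Mul1=16; stall // r0:5,r1:4,r2:Mul2,r3:Add2
cycle 6: stall // r0:5,r1:4,r2:Mul2,r3:Add2
cycle 7: stall // r0:5,r1:4,r2:Mul2,r3:Add2
cycle 8: CDB Add1=20; issue ADD r0<-Add1 // r0:Add1,r1:4,r2:Mul2,r3:Add2
cycle 9: CDB Mul2=80; stall // r0:Add1,r1:4,r2:80,r3:Add2
cycle 10: stall // r0:Add1,r1:4,r2:80,r3:Add2
cycle 11: CDB Add1=8; issue ADD r2<-Add1 // r0:8,r1:4,r2:Add1,r3:Add2
cycle 12: CDB Add2=-76; issue MUL r0<-Mul1 // r0:Mul1,r1:4,r2:Add1,r3:-76
cycle 13: issue ADD r3<-Add2 // r0:Mul1,r1:4,r2:Add1,r3:Add2
cycle 14: CDB Add1=16 // r0:Mul1,r1:4,r2:16,r3:Add2
cycle 15: - // r0:Mul1,r1:4,r2:16,r3:Add2
cycle 16: - // r0:Mul1,r1:4,r2:16,r3:Add2
cycle 17: CDB Add2=-60 // r0:Mul1,r1:4,r2:16,r3:-60
cycle 18: CDB Mul1=128 // r0:128,r1:4,r2:16,r3:-60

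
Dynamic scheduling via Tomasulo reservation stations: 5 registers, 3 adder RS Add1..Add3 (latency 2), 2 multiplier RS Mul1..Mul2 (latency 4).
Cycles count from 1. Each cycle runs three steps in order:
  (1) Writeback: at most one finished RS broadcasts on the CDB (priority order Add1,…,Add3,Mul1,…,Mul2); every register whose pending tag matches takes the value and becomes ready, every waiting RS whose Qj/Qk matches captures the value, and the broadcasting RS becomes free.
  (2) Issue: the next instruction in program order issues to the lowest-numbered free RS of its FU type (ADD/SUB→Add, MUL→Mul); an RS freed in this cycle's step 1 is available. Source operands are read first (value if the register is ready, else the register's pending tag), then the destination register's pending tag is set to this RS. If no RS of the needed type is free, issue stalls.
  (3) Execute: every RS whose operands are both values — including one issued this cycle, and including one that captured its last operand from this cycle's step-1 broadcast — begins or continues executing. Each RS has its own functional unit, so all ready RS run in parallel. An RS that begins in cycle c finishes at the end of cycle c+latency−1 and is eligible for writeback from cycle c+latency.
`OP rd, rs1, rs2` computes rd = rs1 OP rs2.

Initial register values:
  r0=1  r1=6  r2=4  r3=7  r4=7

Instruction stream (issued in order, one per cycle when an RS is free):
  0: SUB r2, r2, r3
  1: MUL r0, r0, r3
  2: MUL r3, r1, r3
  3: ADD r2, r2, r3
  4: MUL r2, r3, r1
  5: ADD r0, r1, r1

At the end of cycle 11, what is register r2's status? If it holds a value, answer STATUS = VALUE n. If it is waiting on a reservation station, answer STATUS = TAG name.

c1: issue SUB r2<-Add1 | r0:1,r1:6,r2:Add1,r3:7,r4:7
c2: issue MUL r0<-Mul1 | r0:Mul1,r1:6,r2:Add1,r3:7,r4:7
c3: CDB Add1=-3; issue MUL r3<-Mul2 | r0:Mul1,r1:6,r2:-3,r3:Mul2,r4:7
c4: issue ADD r2<-Add1 | r0:Mul1,r1:6,r2:Add1,r3:Mul2,r4:7
c5: stall | r0:Mul1,r1:6,r2:Add1,r3:Mul2,r4:7
c6: CDB Mul1=7; issue MUL r2<-Mul1 | r0:7,r1:6,r2:Mul1,r3:Mul2,r4:7
c7: CDB Mul2=42; issue ADD r0<-Add2 | r0:Add2,r1:6,r2:Mul1,r3:42,r4:7
c8: - | r0:Add2,r1:6,r2:Mul1,r3:42,r4:7
c9: CDB Add1=39 | r0:Add2,r1:6,r2:Mul1,r3:42,r4:7
c10: CDB Add2=12 | r0:12,r1:6,r2:Mul1,r3:42,r4:7
c11: CDB Mul1=252 | r0:12,r1:6,r2:252,r3:42,r4:7

STATUS = VALUE 252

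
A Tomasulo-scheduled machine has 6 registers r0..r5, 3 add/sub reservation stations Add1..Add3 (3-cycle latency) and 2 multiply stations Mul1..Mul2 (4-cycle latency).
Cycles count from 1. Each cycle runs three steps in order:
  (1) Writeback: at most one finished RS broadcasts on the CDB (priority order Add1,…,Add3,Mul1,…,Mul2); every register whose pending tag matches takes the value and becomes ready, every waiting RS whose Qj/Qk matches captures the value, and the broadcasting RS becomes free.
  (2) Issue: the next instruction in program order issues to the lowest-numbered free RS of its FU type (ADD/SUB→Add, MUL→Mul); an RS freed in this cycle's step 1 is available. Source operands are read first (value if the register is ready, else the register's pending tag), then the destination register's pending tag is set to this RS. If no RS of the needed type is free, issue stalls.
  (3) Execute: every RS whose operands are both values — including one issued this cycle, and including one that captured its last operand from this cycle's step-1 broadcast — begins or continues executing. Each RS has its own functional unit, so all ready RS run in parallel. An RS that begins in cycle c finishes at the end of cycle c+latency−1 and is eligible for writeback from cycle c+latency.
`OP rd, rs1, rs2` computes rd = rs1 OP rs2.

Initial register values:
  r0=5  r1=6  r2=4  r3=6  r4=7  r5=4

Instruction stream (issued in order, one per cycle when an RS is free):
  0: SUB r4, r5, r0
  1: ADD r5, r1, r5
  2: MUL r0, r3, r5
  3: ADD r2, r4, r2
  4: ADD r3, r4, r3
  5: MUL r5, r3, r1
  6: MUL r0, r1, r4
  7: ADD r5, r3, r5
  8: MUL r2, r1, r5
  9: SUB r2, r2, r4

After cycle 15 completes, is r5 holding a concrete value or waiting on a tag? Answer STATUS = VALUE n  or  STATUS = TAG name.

  c1: issue SUB r4<-Add1  regs: r0:5,r1:6,r2:4,r3:6,r4:Add1,r5:4
  c2: issue ADD r5<-Add2  regs: r0:5,r1:6,r2:4,r3:6,r4:Add1,r5:Add2
  c3: issue MUL r0<-Mul1  regs: r0:Mul1,r1:6,r2:4,r3:6,r4:Add1,r5:Add2
  c4: CDB Add1=-1; issue ADD r2<-Add1  regs: r0:Mul1,r1:6,r2:Add1,r3:6,r4:-1,r5:Add2
  c5: CDB Add2=10; issue ADD r3<-Add2  regs: r0:Mul1,r1:6,r2:Add1,r3:Add2,r4:-1,r5:10
  c6: issue MUL r5<-Mul2  regs: r0:Mul1,r1:6,r2:Add1,r3:Add2,r4:-1,r5:Mul2
  c7: CDB Add1=3; stall  regs: r0:Mul1,r1:6,r2:3,r3:Add2,r4:-1,r5:Mul2
  c8: CDB Add2=5; stall  regs: r0:Mul1,r1:6,r2:3,r3:5,r4:-1,r5:Mul2
  c9: CDB Mul1=60; issue MUL r0<-Mul1  regs: r0:Mul1,r1:6,r2:3,r3:5,r4:-1,r5:Mul2
  c10: issue ADD r5<-Add1  regs: r0:Mul1,r1:6,r2:3,r3:5,r4:-1,r5:Add1
  c11: stall  regs: r0:Mul1,r1:6,r2:3,r3:5,r4:-1,r5:Add1
  c12: CDB Mul2=30; issue MUL r2<-Mul2  regs: r0:Mul1,r1:6,r2:Mul2,r3:5,r4:-1,r5:Add1
  c13: CDB Mul1=-6; issue SUB r2<-Add2  regs: r0:-6,r1:6,r2:Add2,r3:5,r4:-1,r5:Add1
  c14: -  regs: r0:-6,r1:6,r2:Add2,r3:5,r4:-1,r5:Add1
  c15: CDB Add1=35  regs: r0:-6,r1:6,r2:Add2,r3:5,r4:-1,r5:35

STATUS = VALUE 35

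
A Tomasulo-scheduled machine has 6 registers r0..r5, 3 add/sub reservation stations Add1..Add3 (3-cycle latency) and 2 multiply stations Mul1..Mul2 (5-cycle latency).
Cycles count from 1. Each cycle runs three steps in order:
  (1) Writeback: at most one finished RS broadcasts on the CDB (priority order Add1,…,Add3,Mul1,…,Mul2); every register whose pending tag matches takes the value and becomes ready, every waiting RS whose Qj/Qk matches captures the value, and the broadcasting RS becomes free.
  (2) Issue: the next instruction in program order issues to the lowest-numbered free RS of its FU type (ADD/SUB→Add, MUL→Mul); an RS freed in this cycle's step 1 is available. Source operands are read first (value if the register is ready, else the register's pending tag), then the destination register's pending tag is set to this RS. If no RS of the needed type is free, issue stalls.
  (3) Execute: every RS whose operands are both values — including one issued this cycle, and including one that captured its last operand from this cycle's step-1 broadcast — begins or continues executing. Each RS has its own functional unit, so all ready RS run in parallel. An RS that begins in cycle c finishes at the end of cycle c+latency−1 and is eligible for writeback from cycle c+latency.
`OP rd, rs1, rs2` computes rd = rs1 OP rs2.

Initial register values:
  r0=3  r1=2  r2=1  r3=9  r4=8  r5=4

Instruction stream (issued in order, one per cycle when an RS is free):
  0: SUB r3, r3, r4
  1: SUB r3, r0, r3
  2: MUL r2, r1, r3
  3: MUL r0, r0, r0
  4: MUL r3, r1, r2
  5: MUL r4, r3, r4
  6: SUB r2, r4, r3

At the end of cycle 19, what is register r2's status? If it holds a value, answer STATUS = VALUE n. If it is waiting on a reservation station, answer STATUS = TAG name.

STATUS = TAG Add1

cycle 1: issue SUB r3<-Add1 // r0:3,r1:2,r2:1,r3:Add1,r4:8,r5:4
cycle 2: issue SUB r3<-Add2 // r0:3,r1:2,r2:1,r3:Add2,r4:8,r5:4
cycle 3: issue MUL r2<-Mul1 // r0:3,r1:2,r2:Mul1,r3:Add2,r4:8,r5:4
cycle 4: CDB Add1=1; issue MUL r0<-Mul2 // r0:Mul2,r1:2,r2:Mul1,r3:Add2,r4:8,r5:4
cycle 5: stall // r0:Mul2,r1:2,r2:Mul1,r3:Add2,r4:8,r5:4
cycle 6: stall // r0:Mul2,r1:2,r2:Mul1,r3:Add2,r4:8,r5:4
cycle 7: CDB Add2=2; stall // r0:Mul2,r1:2,r2:Mul1,r3:2,r4:8,r5:4
cycle 8: stall // r0:Mul2,r1:2,r2:Mul1,r3:2,r4:8,r5:4
cycle 9: CDB Mul2=9; issue MUL r3<-Mul2 // r0:9,r1:2,r2:Mul1,r3:Mul2,r4:8,r5:4
cycle 10: stall // r0:9,r1:2,r2:Mul1,r3:Mul2,r4:8,r5:4
cycle 11: stall // r0:9,r1:2,r2:Mul1,r3:Mul2,r4:8,r5:4
cycle 12: CDB Mul1=4; issue MUL r4<-Mul1 // r0:9,r1:2,r2:4,r3:Mul2,r4:Mul1,r5:4
cycle 13: issue SUB r2<-Add1 // r0:9,r1:2,r2:Add1,r3:Mul2,r4:Mul1,r5:4
cycle 14: - // r0:9,r1:2,r2:Add1,r3:Mul2,r4:Mul1,r5:4
cycle 15: - // r0:9,r1:2,r2:Add1,r3:Mul2,r4:Mul1,r5:4
cycle 16: - // r0:9,r1:2,r2:Add1,r3:Mul2,r4:Mul1,r5:4
cycle 17: CDB Mul2=8 // r0:9,r1:2,r2:Add1,r3:8,r4:Mul1,r5:4
cycle 18: - // r0:9,r1:2,r2:Add1,r3:8,r4:Mul1,r5:4
cycle 19: - // r0:9,r1:2,r2:Add1,r3:8,r4:Mul1,r5:4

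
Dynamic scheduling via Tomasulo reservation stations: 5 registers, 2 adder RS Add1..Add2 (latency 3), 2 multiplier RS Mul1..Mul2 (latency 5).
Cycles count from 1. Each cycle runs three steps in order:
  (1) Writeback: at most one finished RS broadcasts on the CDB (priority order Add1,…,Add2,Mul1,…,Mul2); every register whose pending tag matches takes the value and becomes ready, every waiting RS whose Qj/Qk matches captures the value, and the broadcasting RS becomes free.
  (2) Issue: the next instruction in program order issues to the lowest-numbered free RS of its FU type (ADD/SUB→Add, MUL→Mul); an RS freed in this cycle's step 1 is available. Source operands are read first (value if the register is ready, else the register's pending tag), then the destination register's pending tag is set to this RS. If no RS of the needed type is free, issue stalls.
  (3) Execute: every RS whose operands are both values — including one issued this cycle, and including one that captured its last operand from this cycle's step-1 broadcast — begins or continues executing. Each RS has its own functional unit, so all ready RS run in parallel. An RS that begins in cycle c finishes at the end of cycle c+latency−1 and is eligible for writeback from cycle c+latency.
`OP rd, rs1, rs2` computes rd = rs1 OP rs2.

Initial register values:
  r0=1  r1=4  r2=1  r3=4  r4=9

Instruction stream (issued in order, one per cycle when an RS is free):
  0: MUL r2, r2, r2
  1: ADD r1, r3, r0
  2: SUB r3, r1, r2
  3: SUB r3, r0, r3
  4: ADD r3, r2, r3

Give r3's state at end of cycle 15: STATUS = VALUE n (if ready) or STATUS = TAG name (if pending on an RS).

STATUS = VALUE -2

cycle 1: issue MUL r2<-Mul1 // r0:1,r1:4,r2:Mul1,r3:4,r4:9
cycle 2: issue ADD r1<-Add1 // r0:1,r1:Add1,r2:Mul1,r3:4,r4:9
cycle 3: issue SUB r3<-Add2 // r0:1,r1:Add1,r2:Mul1,r3:Add2,r4:9
cycle 4: stall // r0:1,r1:Add1,r2:Mul1,r3:Add2,r4:9
cycle 5: CDB Add1=5; issue SUB r3<-Add1 // r0:1,r1:5,r2:Mul1,r3:Add1,r4:9
cycle 6: CDB Mul1=1; stall // r0:1,r1:5,r2:1,r3:Add1,r4:9
cycle 7: stall // r0:1,r1:5,r2:1,r3:Add1,r4:9
cycle 8: stall // r0:1,r1:5,r2:1,r3:Add1,r4:9
cycle 9: CDB Add2=4; issue ADD r3<-Add2 // r0:1,r1:5,r2:1,r3:Add2,r4:9
cycle 10: - // r0:1,r1:5,r2:1,r3:Add2,r4:9
cycle 11: - // r0:1,r1:5,r2:1,r3:Add2,r4:9
cycle 12: CDB Add1=-3 // r0:1,r1:5,r2:1,r3:Add2,r4:9
cycle 13: - // r0:1,r1:5,r2:1,r3:Add2,r4:9
cycle 14: - // r0:1,r1:5,r2:1,r3:Add2,r4:9
cycle 15: CDB Add2=-2 // r0:1,r1:5,r2:1,r3:-2,r4:9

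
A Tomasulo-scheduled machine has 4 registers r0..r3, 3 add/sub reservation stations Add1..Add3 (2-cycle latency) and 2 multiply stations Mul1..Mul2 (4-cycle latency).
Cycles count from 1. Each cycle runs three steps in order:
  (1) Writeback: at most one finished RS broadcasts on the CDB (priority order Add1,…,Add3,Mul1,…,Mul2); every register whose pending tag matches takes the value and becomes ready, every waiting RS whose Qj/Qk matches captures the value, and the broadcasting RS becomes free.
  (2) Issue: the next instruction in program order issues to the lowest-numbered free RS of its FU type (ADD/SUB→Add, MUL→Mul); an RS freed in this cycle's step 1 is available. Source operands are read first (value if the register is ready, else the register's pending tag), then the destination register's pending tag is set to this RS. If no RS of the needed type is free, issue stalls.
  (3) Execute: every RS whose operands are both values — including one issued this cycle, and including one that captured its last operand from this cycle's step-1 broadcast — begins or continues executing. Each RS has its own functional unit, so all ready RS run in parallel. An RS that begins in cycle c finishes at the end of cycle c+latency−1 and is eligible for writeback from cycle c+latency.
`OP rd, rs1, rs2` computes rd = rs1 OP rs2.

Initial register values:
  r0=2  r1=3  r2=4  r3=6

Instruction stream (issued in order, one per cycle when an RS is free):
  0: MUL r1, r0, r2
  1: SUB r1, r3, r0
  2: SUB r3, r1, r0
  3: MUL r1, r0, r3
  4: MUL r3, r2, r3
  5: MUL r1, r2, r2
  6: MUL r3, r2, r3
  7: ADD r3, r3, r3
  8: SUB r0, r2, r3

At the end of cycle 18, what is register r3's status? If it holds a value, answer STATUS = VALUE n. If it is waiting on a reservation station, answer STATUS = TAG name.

STATUS = VALUE 64

c1: issue MUL r1<-Mul1 | r0:2,r1:Mul1,r2:4,r3:6
c2: issue SUB r1<-Add1 | r0:2,r1:Add1,r2:4,r3:6
c3: issue SUB r3<-Add2 | r0:2,r1:Add1,r2:4,r3:Add2
c4: CDB Add1=4; issue MUL r1<-Mul2 | r0:2,r1:Mul2,r2:4,r3:Add2
c5: CDB Mul1=8; issue MUL r3<-Mul1 | r0:2,r1:Mul2,r2:4,r3:Mul1
c6: CDB Add2=2; stall | r0:2,r1:Mul2,r2:4,r3:Mul1
c7: stall | r0:2,r1:Mul2,r2:4,r3:Mul1
c8: stall | r0:2,r1:Mul2,r2:4,r3:Mul1
c9: stall | r0:2,r1:Mul2,r2:4,r3:Mul1
c10: CDB Mul1=8; issue MUL r1<-Mul1 | r0:2,r1:Mul1,r2:4,r3:8
c11: CDB Mul2=4; issue MUL r3<-Mul2 | r0:2,r1:Mul1,r2:4,r3:Mul2
c12: issue ADD r3<-Add1 | r0:2,r1:Mul1,r2:4,r3:Add1
c13: issue SUB r0<-Add2 | r0:Add2,r1:Mul1,r2:4,r3:Add1
c14: CDB Mul1=16 | r0:Add2,r1:16,r2:4,r3:Add1
c15: CDB Mul2=32 | r0:Add2,r1:16,r2:4,r3:Add1
c16: - | r0:Add2,r1:16,r2:4,r3:Add1
c17: CDB Add1=64 | r0:Add2,r1:16,r2:4,r3:64
c18: - | r0:Add2,r1:16,r2:4,r3:64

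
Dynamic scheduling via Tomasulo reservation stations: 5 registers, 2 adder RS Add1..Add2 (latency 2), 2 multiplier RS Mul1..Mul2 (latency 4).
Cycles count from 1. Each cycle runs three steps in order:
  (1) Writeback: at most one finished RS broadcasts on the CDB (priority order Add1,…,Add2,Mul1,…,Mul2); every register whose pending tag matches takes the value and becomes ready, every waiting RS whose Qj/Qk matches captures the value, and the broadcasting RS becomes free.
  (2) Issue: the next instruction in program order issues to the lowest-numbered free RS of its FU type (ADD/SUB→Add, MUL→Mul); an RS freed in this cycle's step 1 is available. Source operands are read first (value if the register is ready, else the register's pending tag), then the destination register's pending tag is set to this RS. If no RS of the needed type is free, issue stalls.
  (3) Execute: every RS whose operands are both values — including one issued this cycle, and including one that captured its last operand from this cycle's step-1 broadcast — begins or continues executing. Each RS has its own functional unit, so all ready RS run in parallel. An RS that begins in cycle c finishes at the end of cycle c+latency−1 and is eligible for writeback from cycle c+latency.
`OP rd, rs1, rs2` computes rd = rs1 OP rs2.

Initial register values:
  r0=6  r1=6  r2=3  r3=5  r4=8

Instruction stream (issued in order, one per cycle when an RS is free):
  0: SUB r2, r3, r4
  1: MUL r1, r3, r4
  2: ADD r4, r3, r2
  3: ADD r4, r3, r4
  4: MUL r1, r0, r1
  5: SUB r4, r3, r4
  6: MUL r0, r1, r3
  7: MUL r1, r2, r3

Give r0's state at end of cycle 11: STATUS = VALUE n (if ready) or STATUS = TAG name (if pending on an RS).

STATUS = TAG Mul1

  c1: issue SUB r2<-Add1  regs: r0:6,r1:6,r2:Add1,r3:5,r4:8
  c2: issue MUL r1<-Mul1  regs: r0:6,r1:Mul1,r2:Add1,r3:5,r4:8
  c3: CDB Add1=-3; issue ADD r4<-Add1  regs: r0:6,r1:Mul1,r2:-3,r3:5,r4:Add1
  c4: issue ADD r4<-Add2  regs: r0:6,r1:Mul1,r2:-3,r3:5,r4:Add2
  c5: CDB Add1=2; issue MUL r1<-Mul2  regs: r0:6,r1:Mul2,r2:-3,r3:5,r4:Add2
  c6: CDB Mul1=40; issue SUB r4<-Add1  regs: r0:6,r1:Mul2,r2:-3,r3:5,r4:Add1
  c7: CDB Add2=7; issue MUL r0<-Mul1  regs: r0:Mul1,r1:Mul2,r2:-3,r3:5,r4:Add1
  c8: stall  regs: r0:Mul1,r1:Mul2,r2:-3,r3:5,r4:Add1
  c9: CDB Add1=-2; stall  regs: r0:Mul1,r1:Mul2,r2:-3,r3:5,r4:-2
  c10: CDB Mul2=240; issue MUL r1<-Mul2  regs: r0:Mul1,r1:Mul2,r2:-3,r3:5,r4:-2
  c11: -  regs: r0:Mul1,r1:Mul2,r2:-3,r3:5,r4:-2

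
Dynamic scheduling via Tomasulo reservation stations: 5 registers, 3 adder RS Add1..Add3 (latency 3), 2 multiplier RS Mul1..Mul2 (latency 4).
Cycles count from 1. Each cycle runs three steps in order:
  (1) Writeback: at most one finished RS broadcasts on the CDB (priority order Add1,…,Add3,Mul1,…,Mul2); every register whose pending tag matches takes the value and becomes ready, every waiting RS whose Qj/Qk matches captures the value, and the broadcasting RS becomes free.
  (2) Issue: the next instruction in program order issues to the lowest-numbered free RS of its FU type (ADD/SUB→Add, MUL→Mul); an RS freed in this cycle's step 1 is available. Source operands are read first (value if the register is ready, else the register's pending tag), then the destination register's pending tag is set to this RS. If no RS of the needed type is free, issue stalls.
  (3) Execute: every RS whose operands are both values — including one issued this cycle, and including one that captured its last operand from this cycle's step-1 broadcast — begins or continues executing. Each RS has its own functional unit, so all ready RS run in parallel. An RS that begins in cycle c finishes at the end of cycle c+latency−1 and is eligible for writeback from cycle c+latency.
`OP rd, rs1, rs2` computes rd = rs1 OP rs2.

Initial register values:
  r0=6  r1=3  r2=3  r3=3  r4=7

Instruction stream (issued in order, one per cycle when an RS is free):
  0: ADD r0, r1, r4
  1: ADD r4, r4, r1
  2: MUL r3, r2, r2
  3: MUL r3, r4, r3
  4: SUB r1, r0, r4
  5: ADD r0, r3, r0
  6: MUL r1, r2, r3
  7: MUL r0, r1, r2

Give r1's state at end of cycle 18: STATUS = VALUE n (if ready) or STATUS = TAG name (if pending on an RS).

  c1: issue ADD r0<-Add1  regs: r0:Add1,r1:3,r2:3,r3:3,r4:7
  c2: issue ADD r4<-Add2  regs: r0:Add1,r1:3,r2:3,r3:3,r4:Add2
  c3: issue MUL r3<-Mul1  regs: r0:Add1,r1:3,r2:3,r3:Mul1,r4:Add2
  c4: CDB Add1=10; issue MUL r3<-Mul2  regs: r0:10,r1:3,r2:3,r3:Mul2,r4:Add2
  c5: CDB Add2=10; issue SUB r1<-Add1  regs: r0:10,r1:Add1,r2:3,r3:Mul2,r4:10
  c6: issue ADD r0<-Add2  regs: r0:Add2,r1:Add1,r2:3,r3:Mul2,r4:10
  c7: CDB Mul1=9; issue MUL r1<-Mul1  regs: r0:Add2,r1:Mul1,r2:3,r3:Mul2,r4:10
  c8: CDB Add1=0; stall  regs: r0:Add2,r1:Mul1,r2:3,r3:Mul2,r4:10
  c9: stall  regs: r0:Add2,r1:Mul1,r2:3,r3:Mul2,r4:10
  c10: stall  regs: r0:Add2,r1:Mul1,r2:3,r3:Mul2,r4:10
  c11: CDB Mul2=90; issue MUL r0<-Mul2  regs: r0:Mul2,r1:Mul1,r2:3,r3:90,r4:10
  c12: -  regs: r0:Mul2,r1:Mul1,r2:3,r3:90,r4:10
  c13: -  regs: r0:Mul2,r1:Mul1,r2:3,r3:90,r4:10
  c14: CDB Add2=100  regs: r0:Mul2,r1:Mul1,r2:3,r3:90,r4:10
  c15: CDB Mul1=270  regs: r0:Mul2,r1:270,r2:3,r3:90,r4:10
  c16: -  regs: r0:Mul2,r1:270,r2:3,r3:90,r4:10
  c17: -  regs: r0:Mul2,r1:270,r2:3,r3:90,r4:10
  c18: -  regs: r0:Mul2,r1:270,r2:3,r3:90,r4:10

STATUS = VALUE 270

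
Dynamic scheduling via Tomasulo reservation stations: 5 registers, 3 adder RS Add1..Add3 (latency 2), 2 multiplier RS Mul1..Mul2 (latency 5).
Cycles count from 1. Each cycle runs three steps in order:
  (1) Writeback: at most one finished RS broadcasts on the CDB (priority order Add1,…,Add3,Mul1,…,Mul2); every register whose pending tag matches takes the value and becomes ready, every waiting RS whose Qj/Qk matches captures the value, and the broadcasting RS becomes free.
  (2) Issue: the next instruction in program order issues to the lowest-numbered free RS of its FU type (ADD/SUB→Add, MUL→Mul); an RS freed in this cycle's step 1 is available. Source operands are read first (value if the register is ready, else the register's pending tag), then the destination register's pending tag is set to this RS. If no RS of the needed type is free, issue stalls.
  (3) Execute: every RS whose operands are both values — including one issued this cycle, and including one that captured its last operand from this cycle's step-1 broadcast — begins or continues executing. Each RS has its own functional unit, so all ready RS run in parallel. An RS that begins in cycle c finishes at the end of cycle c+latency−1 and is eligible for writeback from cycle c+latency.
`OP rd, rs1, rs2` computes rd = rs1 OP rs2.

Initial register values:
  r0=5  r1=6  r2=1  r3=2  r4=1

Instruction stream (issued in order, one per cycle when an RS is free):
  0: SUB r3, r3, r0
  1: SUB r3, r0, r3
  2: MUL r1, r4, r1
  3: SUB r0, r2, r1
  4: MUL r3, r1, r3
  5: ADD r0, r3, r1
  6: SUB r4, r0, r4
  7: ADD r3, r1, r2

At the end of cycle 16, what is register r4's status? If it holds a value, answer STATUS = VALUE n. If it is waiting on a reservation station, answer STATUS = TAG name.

  c1: issue SUB r3<-Add1  regs: r0:5,r1:6,r2:1,r3:Add1,r4:1
  c2: issue SUB r3<-Add2  regs: r0:5,r1:6,r2:1,r3:Add2,r4:1
  c3: CDB Add1=-3; issue MUL r1<-Mul1  regs: r0:5,r1:Mul1,r2:1,r3:Add2,r4:1
  c4: issue SUB r0<-Add1  regs: r0:Add1,r1:Mul1,r2:1,r3:Add2,r4:1
  c5: CDB Add2=8; issue MUL r3<-Mul2  regs: r0:Add1,r1:Mul1,r2:1,r3:Mul2,r4:1
  c6: issue ADD r0<-Add2  regs: r0:Add2,r1:Mul1,r2:1,r3:Mul2,r4:1
  c7: issue SUB r4<-Add3  regs: r0:Add2,r1:Mul1,r2:1,r3:Mul2,r4:Add3
  c8: CDB Mul1=6; stall  regs: r0:Add2,r1:6,r2:1,r3:Mul2,r4:Add3
  c9: stall  regs: r0:Add2,r1:6,r2:1,r3:Mul2,r4:Add3
  c10: CDB Add1=-5; issue ADD r3<-Add1  regs: r0:Add2,r1:6,r2:1,r3:Add1,r4:Add3
  c11: -  regs: r0:Add2,r1:6,r2:1,r3:Add1,r4:Add3
  c12: CDB Add1=7  regs: r0:Add2,r1:6,r2:1,r3:7,r4:Add3
  c13: CDB Mul2=48  regs: r0:Add2,r1:6,r2:1,r3:7,r4:Add3
  c14: -  regs: r0:Add2,r1:6,r2:1,r3:7,r4:Add3
  c15: CDB Add2=54  regs: r0:54,r1:6,r2:1,r3:7,r4:Add3
  c16: -  regs: r0:54,r1:6,r2:1,r3:7,r4:Add3

STATUS = TAG Add3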